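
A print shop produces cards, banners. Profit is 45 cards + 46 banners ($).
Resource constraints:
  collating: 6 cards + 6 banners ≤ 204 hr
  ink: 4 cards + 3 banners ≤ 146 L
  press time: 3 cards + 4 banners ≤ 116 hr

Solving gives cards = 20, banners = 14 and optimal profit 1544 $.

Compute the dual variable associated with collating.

7

At the optimum: collating uses 204 of 204 (binding); ink uses 122 of 146 (slack = 24); press time uses 116 of 116 (binding).
By complementary slackness, y = 0 for the non-binding constraint.
Dual feasibility on the basic columns requires 6·y_collating + 3·y_press time = 45, 6·y_collating + 4·y_press time = 46.
→ y_collating = 7 and y_press time = 1.
Shadow price of collating = 7.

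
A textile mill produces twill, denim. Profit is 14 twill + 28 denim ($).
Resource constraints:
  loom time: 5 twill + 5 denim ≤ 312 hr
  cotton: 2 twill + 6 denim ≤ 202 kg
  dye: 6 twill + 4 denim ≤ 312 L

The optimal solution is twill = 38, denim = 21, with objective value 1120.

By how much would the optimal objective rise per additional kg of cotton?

4

Binding: cotton and dye. Non-binding: loom time (17 unused).
Since loom time is not tight, its dual is 0.
The binding rows give the dual system: 2·y_cotton + 6·y_dye = 14 and 6·y_cotton + 4·y_dye = 28.
Solving: y_cotton = 4, y_dye = 1.
Shadow price of cotton = 4.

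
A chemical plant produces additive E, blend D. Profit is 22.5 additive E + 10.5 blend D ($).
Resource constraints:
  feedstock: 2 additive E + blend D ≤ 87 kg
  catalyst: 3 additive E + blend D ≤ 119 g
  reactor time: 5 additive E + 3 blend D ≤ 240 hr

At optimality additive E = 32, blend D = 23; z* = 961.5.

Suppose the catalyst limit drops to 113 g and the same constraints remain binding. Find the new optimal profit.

Binding: feedstock and catalyst. Non-binding: reactor time (11 unused).
By complementary slackness, y = 0 for the non-binding constraint.
From A_Bᵀ y = c: 2·y_feedstock + 3·y_catalyst = 22.5; 1·y_feedstock + 1·y_catalyst = 10.5.
→ y_feedstock = 9 and y_catalyst = 1.5.
Δz = y_catalyst·Δb = 1.5 × (-6) = -9, so new z* = 961.5 − 9 = 952.5.

952.5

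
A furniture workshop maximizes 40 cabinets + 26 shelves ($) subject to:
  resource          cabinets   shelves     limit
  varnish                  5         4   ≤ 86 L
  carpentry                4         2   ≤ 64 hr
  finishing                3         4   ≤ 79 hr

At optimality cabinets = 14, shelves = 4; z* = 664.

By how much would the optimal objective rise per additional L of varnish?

4

Check each constraint at x*: varnish 86/86 (tight); carpentry 64/64 (tight); finishing 58/79 (slack 21).
Since finishing is not tight, its dual is 0.
The binding rows give the dual system: 5·y_varnish + 4·y_carpentry = 40 and 4·y_varnish + 2·y_carpentry = 26.
This yields shadow prices y_varnish = 4, y_carpentry = 5.
Shadow price of varnish = 4.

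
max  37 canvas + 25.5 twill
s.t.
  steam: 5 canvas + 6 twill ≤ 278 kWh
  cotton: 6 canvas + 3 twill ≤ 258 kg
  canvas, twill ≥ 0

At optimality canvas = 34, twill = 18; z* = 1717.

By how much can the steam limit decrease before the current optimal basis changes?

Binding constraints: steam, cotton. The basis is B = [[5,6],[6,3]] with det -21.
Per unit decrease in steam, x* moves by d = (0.1429, -0.2857).
The basis stays optimal until twill reaches 0; allowable decrease = 63 kWh.

63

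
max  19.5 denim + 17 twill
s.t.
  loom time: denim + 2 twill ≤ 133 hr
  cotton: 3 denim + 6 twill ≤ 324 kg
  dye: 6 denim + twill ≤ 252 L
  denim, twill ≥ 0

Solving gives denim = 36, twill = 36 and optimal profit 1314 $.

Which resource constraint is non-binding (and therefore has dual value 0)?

loom time

loom time: 108/133 (slack 25)
cotton: 324/324 (binding)
dye: 252/252 (binding)
By complementary slackness, a constraint with positive slack has shadow price 0 → loom time.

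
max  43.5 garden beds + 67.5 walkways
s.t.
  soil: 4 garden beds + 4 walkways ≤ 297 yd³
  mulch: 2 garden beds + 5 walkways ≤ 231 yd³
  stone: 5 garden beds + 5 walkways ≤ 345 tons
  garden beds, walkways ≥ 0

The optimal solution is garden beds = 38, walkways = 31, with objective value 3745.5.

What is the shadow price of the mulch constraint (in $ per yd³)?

8

At the optimum: soil uses 276 of 297 (slack = 21); mulch uses 231 of 231 (binding); stone uses 345 of 345 (binding).
Since soil is not tight, its dual is 0.
Dual feasibility on the basic columns requires 2·y_mulch + 5·y_stone = 43.5, 5·y_mulch + 5·y_stone = 67.5.
This yields shadow prices y_mulch = 8, y_stone = 5.5.
Shadow price of mulch = 8.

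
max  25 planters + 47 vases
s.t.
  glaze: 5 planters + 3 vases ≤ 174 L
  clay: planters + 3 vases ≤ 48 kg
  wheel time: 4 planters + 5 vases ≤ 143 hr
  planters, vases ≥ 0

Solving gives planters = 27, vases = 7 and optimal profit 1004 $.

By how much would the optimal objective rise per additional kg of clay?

Binding: clay and wheel time. Non-binding: glaze (18 unused).
By complementary slackness, y = 0 for the non-binding constraint.
From A_Bᵀ y = c: 1·y_clay + 4·y_wheel time = 25; 3·y_clay + 5·y_wheel time = 47.
→ y_clay = 9 and y_wheel time = 4.
Shadow price of clay = 9.

9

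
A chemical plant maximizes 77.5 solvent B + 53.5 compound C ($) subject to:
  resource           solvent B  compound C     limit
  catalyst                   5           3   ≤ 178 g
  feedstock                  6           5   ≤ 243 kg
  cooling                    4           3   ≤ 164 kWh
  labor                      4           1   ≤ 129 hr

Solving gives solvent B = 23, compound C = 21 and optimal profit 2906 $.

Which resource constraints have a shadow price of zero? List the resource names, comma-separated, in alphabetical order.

catalyst: 178/178 (binding)
feedstock: 243/243 (binding)
cooling: 155/164 (slack 9)
labor: 113/129 (slack 16)
By complementary slackness, a constraint with positive slack has shadow price 0 → cooling, labor.

cooling, labor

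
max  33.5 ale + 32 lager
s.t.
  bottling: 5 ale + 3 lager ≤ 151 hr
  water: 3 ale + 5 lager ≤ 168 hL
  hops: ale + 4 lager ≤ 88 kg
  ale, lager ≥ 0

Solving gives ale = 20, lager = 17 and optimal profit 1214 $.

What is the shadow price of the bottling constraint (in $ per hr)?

6

Binding: bottling and hops. Non-binding: water (23 unused).
By complementary slackness, y = 0 for the non-binding constraint.
From A_Bᵀ y = c: 5·y_bottling + 1·y_hops = 33.5; 3·y_bottling + 4·y_hops = 32.
This yields shadow prices y_bottling = 6, y_hops = 3.5.
Shadow price of bottling = 6.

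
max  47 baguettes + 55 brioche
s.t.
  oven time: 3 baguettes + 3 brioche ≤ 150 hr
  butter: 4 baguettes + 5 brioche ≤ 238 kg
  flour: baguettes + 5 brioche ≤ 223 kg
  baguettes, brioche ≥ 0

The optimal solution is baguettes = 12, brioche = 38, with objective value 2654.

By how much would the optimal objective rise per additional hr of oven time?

Binding: oven time and butter. Non-binding: flour (21 unused).
Since flour is not tight, its dual is 0.
From A_Bᵀ y = c: 3·y_oven time + 4·y_butter = 47; 3·y_oven time + 5·y_butter = 55.
Solving: y_oven time = 5, y_butter = 8.
Shadow price of oven time = 5.

5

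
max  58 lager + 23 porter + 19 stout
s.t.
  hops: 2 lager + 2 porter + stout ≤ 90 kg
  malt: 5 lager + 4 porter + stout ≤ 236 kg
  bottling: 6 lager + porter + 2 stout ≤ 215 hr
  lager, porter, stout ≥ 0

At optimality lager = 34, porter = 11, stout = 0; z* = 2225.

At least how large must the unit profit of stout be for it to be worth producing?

22

Binding: hops and bottling. Non-binding: malt (22 unused).
By complementary slackness, y = 0 for the non-binding constraint.
From A_Bᵀ y = c: 2·y_hops + 6·y_bottling = 58; 2·y_hops + 1·y_bottling = 23.
This yields shadow prices y_hops = 8, y_bottling = 7.
stout enters the basis when its profit ≥ yᵀa₃ = 8·1 + 7·2 = 22.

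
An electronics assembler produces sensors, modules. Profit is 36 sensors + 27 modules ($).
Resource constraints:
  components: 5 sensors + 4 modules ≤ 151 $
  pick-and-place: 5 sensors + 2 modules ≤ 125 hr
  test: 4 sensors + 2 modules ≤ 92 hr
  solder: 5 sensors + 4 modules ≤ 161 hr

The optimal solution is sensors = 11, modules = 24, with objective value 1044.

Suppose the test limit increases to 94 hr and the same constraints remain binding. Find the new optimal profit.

Check each constraint at x*: components 151/151 (tight); pick-and-place 103/125 (slack 22); test 92/92 (tight); solder 151/161 (slack 10).
By complementary slackness, y = 0 for the non-binding constraints.
The binding rows give the dual system: 5·y_components + 4·y_test = 36 and 4·y_components + 2·y_test = 27.
→ y_components = 6 and y_test = 1.5.
Δz = y_test·Δb = 1.5 × (2) = 3, so new z* = 1044 + 3 = 1047.

1047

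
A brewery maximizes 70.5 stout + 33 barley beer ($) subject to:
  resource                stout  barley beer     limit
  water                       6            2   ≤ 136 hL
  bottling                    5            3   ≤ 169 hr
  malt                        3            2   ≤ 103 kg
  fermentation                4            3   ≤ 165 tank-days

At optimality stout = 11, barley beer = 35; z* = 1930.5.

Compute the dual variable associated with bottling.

At the optimum: water uses 136 of 136 (binding); bottling uses 160 of 169 (slack = 9); malt uses 103 of 103 (binding); fermentation uses 149 of 165 (slack = 16).
By complementary slackness, y = 0 for the non-binding constraints.
The binding rows give the dual system: 6·y_water + 3·y_malt = 70.5 and 2·y_water + 2·y_malt = 33.
This yields shadow prices y_water = 7, y_malt = 9.5.
Shadow price of bottling = 0.

0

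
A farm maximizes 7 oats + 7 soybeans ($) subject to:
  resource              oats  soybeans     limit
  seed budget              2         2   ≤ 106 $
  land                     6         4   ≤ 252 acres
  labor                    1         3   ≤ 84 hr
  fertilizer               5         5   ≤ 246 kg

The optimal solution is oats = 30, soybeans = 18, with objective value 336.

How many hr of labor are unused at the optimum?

0

labor used = 1·30 + 3·18 = 84; slack = 84 − 84 = 0.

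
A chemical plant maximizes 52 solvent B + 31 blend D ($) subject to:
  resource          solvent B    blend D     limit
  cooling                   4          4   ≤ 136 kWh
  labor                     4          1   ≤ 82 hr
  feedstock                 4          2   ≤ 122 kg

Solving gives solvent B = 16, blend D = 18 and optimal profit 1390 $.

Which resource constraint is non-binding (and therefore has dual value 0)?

feedstock

cooling: 136/136 (binding)
labor: 82/82 (binding)
feedstock: 100/122 (slack 22)
By complementary slackness, a constraint with positive slack has shadow price 0 → feedstock.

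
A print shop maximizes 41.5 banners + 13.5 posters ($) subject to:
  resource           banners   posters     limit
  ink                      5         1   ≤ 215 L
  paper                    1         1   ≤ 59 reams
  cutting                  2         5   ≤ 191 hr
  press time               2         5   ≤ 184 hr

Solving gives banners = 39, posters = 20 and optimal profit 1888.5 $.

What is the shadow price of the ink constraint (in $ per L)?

Binding: ink and paper. Non-binding: cutting (13 unused), press time (6 unused).
By complementary slackness, y = 0 for the non-binding constraints.
The binding rows give the dual system: 5·y_ink + 1·y_paper = 41.5 and 1·y_ink + 1·y_paper = 13.5.
Solving: y_ink = 7, y_paper = 6.5.
Shadow price of ink = 7.

7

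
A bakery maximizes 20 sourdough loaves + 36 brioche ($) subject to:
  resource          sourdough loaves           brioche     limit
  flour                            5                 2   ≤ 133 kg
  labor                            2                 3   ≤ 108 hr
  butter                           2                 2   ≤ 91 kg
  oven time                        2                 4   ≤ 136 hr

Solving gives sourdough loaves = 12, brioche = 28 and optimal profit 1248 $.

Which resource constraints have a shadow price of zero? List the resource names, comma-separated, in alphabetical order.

butter, flour

flour: 116/133 (slack 17)
labor: 108/108 (binding)
butter: 80/91 (slack 11)
oven time: 136/136 (binding)
By complementary slackness, a constraint with positive slack has shadow price 0 → butter, flour.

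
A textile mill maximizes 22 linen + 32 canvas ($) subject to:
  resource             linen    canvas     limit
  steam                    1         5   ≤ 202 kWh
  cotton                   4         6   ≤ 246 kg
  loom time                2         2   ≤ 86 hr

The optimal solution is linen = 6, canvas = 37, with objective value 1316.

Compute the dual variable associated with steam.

At the optimum: steam uses 191 of 202 (slack = 11); cotton uses 246 of 246 (binding); loom time uses 86 of 86 (binding).
By complementary slackness, y = 0 for the non-binding constraint.
Dual feasibility on the basic columns requires 4·y_cotton + 2·y_loom time = 22, 6·y_cotton + 2·y_loom time = 32.
→ y_cotton = 5 and y_loom time = 1.
Shadow price of steam = 0.

0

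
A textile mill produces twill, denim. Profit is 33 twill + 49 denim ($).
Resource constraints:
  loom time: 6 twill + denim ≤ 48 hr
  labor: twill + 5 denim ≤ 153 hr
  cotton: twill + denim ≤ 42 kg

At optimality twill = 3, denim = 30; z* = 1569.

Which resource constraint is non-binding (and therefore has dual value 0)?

cotton

loom time: 48/48 (binding)
labor: 153/153 (binding)
cotton: 33/42 (slack 9)
By complementary slackness, a constraint with positive slack has shadow price 0 → cotton.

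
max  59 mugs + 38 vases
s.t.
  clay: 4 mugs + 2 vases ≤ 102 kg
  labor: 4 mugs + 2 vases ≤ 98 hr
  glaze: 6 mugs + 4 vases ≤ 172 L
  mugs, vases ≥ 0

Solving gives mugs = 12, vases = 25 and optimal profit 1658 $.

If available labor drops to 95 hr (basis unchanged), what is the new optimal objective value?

1652

At the optimum: clay uses 98 of 102 (slack = 4); labor uses 98 of 98 (binding); glaze uses 172 of 172 (binding).
Slack constraints have shadow price 0 (complementary slackness).
From A_Bᵀ y = c: 4·y_labor + 6·y_glaze = 59; 2·y_labor + 4·y_glaze = 38.
→ y_labor = 2 and y_glaze = 8.5.
Δz = y_labor·Δb = 2 × (-3) = -6, so new z* = 1658 − 6 = 1652.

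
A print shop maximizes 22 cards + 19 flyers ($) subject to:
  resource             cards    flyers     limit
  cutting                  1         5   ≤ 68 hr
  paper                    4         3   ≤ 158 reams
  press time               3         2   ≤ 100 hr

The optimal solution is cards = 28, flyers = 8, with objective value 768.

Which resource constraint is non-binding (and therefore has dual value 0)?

paper

cutting: 68/68 (binding)
paper: 136/158 (slack 22)
press time: 100/100 (binding)
By complementary slackness, a constraint with positive slack has shadow price 0 → paper.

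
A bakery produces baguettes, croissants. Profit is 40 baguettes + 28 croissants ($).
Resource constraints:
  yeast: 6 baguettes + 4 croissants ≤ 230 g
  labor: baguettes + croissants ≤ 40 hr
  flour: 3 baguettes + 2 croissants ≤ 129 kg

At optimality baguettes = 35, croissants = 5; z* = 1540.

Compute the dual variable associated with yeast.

6

Binding: yeast and labor. Non-binding: flour (14 unused).
Since flour is not tight, its dual is 0.
From A_Bᵀ y = c: 6·y_yeast + 1·y_labor = 40; 4·y_yeast + 1·y_labor = 28.
→ y_yeast = 6 and y_labor = 4.
Shadow price of yeast = 6.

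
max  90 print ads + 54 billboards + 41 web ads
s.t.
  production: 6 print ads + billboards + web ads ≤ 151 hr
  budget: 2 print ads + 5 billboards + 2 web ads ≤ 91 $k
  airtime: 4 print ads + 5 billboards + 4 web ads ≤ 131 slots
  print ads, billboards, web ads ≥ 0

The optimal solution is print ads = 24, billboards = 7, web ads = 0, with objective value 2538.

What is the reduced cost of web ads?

Binding: production and airtime. Non-binding: budget (8 unused).
Since budget is not tight, its dual is 0.
The binding rows give the dual system: 6·y_production + 4·y_airtime = 90 and 1·y_production + 5·y_airtime = 54.
→ y_production = 9 and y_airtime = 9.
Reduced cost of web ads: c₃ − yᵀa₃ = 41 − (9·1 + 9·4) = 41 − 45 = -4.

-4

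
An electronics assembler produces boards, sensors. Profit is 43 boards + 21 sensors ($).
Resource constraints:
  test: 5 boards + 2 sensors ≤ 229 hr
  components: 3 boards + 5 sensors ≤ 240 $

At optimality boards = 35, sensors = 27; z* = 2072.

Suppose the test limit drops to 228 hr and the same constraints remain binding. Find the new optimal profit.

2064

Both test and components are binding at x*.
Dual feasibility on the basic columns requires 5·y_test + 3·y_components = 43, 2·y_test + 5·y_components = 21.
→ y_test = 8 and y_components = 1.
Δz = y_test·Δb = 8 × (-1) = -8, so new z* = 2072 − 8 = 2064.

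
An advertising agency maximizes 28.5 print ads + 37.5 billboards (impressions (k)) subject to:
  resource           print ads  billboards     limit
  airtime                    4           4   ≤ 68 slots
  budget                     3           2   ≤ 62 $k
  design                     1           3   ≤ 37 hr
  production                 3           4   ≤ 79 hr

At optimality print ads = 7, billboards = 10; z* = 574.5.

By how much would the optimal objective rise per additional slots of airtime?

At the optimum: airtime uses 68 of 68 (binding); budget uses 41 of 62 (slack = 21); design uses 37 of 37 (binding); production uses 61 of 79 (slack = 18).
Slack constraints have shadow price 0 (complementary slackness).
From A_Bᵀ y = c: 4·y_airtime + 1·y_design = 28.5; 4·y_airtime + 3·y_design = 37.5.
Solving: y_airtime = 6, y_design = 4.5.
Shadow price of airtime = 6.

6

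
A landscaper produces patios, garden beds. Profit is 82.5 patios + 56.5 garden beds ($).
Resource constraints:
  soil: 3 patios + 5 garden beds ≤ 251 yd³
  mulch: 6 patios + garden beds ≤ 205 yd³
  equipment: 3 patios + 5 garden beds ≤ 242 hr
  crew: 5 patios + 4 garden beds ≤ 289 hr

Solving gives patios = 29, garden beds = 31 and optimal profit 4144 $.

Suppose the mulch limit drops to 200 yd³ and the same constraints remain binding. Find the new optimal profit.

4099

Check each constraint at x*: soil 242/251 (slack 9); mulch 205/205 (tight); equipment 242/242 (tight); crew 269/289 (slack 20).
Since soil, crew are not tight, their duals are 0.
The binding rows give the dual system: 6·y_mulch + 3·y_equipment = 82.5 and 1·y_mulch + 5·y_equipment = 56.5.
This yields shadow prices y_mulch = 9, y_equipment = 9.5.
Δz = y_mulch·Δb = 9 × (-5) = -45, so new z* = 4144 − 45 = 4099.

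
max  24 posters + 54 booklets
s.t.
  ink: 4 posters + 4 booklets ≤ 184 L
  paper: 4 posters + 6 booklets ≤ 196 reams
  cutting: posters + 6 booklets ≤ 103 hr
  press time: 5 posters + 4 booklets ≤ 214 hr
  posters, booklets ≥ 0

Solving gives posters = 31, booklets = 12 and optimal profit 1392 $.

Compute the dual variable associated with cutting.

Binding: paper and cutting. Non-binding: ink (12 unused), press time (11 unused).
Since ink, press time are not tight, their duals are 0.
The binding rows give the dual system: 4·y_paper + 1·y_cutting = 24 and 6·y_paper + 6·y_cutting = 54.
Solving: y_paper = 5, y_cutting = 4.
Shadow price of cutting = 4.

4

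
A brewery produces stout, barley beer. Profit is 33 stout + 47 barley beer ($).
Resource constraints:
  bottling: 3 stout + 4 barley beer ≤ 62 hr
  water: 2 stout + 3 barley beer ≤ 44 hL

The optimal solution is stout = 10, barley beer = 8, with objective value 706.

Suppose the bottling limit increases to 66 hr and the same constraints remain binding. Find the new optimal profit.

Both bottling and water are binding at x*.
From A_Bᵀ y = c: 3·y_bottling + 2·y_water = 33; 4·y_bottling + 3·y_water = 47.
This yields shadow prices y_bottling = 5, y_water = 9.
Δz = y_bottling·Δb = 5 × (4) = 20, so new z* = 706 + 20 = 726.

726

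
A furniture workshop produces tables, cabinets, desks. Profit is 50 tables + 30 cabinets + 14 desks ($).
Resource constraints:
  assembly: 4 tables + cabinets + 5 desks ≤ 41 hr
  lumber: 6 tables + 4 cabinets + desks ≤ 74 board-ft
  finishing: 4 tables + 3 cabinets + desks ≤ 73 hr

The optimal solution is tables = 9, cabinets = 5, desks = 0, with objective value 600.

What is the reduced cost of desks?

Binding: assembly and lumber. Non-binding: finishing (22 unused).
Since finishing is not tight, its dual is 0.
The binding rows give the dual system: 4·y_assembly + 6·y_lumber = 50 and 1·y_assembly + 4·y_lumber = 30.
Solving: y_assembly = 2, y_lumber = 7.
Reduced cost of desks: c₃ − yᵀa₃ = 14 − (2·5 + 7·1) = 14 − 17 = -3.

-3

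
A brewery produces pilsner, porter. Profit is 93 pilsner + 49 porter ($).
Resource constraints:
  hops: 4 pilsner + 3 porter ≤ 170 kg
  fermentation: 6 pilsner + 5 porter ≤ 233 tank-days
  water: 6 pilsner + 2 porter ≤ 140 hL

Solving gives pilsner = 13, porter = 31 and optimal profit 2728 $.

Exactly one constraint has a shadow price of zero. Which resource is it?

hops: 145/170 (slack 25)
fermentation: 233/233 (binding)
water: 140/140 (binding)
By complementary slackness, a constraint with positive slack has shadow price 0 → hops.

hops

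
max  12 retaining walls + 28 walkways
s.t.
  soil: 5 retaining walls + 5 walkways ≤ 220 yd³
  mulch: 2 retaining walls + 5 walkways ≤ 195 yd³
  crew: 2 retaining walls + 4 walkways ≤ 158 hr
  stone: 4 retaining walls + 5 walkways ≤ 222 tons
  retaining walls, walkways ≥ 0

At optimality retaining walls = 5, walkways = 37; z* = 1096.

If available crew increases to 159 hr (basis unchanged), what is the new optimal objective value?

Check each constraint at x*: soil 210/220 (slack 10); mulch 195/195 (tight); crew 158/158 (tight); stone 205/222 (slack 17).
By complementary slackness, y = 0 for the non-binding constraints.
Dual feasibility on the basic columns requires 2·y_mulch + 2·y_crew = 12, 5·y_mulch + 4·y_crew = 28.
This yields shadow prices y_mulch = 4, y_crew = 2.
Δz = y_crew·Δb = 2 × (1) = 2, so new z* = 1096 + 2 = 1098.

1098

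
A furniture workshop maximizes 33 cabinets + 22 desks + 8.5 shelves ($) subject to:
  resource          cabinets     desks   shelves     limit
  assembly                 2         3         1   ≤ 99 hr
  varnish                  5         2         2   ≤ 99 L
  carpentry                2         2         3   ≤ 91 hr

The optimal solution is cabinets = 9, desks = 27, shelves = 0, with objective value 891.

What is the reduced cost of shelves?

-5.5

At the optimum: assembly uses 99 of 99 (binding); varnish uses 99 of 99 (binding); carpentry uses 72 of 91 (slack = 19).
Since carpentry is not tight, its dual is 0.
From A_Bᵀ y = c: 2·y_assembly + 5·y_varnish = 33; 3·y_assembly + 2·y_varnish = 22.
Solving: y_assembly = 4, y_varnish = 5.
Reduced cost of shelves: c₃ − yᵀa₃ = 8.5 − (4·1 + 5·2) = 8.5 − 14 = -5.5.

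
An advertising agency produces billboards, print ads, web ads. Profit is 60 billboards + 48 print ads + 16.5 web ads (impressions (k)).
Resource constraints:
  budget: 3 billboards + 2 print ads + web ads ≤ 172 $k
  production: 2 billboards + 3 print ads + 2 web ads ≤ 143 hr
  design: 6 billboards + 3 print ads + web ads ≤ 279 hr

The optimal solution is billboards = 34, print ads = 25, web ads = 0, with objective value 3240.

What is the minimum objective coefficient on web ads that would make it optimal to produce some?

25

Check each constraint at x*: budget 152/172 (slack 20); production 143/143 (tight); design 279/279 (tight).
Since budget is not tight, its dual is 0.
The binding rows give the dual system: 2·y_production + 6·y_design = 60 and 3·y_production + 3·y_design = 48.
This yields shadow prices y_production = 9, y_design = 7.
web ads enters the basis when its profit ≥ yᵀa₃ = 9·2 + 7·1 = 25.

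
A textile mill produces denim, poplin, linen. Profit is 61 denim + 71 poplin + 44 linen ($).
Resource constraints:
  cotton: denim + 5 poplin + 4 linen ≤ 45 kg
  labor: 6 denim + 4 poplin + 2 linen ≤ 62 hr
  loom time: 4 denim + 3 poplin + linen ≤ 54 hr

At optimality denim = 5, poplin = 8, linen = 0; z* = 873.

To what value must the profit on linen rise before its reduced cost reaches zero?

46

Binding: cotton and labor. Non-binding: loom time (10 unused).
By complementary slackness, y = 0 for the non-binding constraint.
Dual feasibility on the basic columns requires 1·y_cotton + 6·y_labor = 61, 5·y_cotton + 4·y_labor = 71.
This yields shadow prices y_cotton = 7, y_labor = 9.
linen enters the basis when its profit ≥ yᵀa₃ = 7·4 + 9·2 = 46.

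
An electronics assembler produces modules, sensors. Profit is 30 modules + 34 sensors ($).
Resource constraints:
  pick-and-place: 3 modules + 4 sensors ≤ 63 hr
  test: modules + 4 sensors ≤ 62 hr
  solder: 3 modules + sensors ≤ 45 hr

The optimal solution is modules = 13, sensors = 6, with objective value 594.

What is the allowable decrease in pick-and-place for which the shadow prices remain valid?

18

Binding constraints: pick-and-place, solder. The basis is B = [[3,4],[3,1]] with det -9.
Per unit decrease in pick-and-place, x* moves by d = (0.1111, -0.3333).
The basis stays optimal until sensors reaches 0; allowable decrease = 18 hr.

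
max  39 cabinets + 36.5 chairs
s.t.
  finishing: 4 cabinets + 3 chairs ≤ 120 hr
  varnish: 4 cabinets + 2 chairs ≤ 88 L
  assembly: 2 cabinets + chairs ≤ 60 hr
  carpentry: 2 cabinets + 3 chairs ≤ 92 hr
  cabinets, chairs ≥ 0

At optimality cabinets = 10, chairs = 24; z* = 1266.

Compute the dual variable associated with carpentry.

8.5

Binding: varnish and carpentry. Non-binding: finishing (8 unused), assembly (16 unused).
By complementary slackness, y = 0 for the non-binding constraints.
From A_Bᵀ y = c: 4·y_varnish + 2·y_carpentry = 39; 2·y_varnish + 3·y_carpentry = 36.5.
Solving: y_varnish = 5.5, y_carpentry = 8.5.
Shadow price of carpentry = 8.5.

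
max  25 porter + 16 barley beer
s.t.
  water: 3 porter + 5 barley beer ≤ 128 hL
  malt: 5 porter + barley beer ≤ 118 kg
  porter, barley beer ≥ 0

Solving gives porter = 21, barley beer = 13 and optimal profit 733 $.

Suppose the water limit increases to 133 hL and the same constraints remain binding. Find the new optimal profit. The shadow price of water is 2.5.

745.5

Δb = 5, so new z* = 733 + (2.5)·(5) = 733 + 12.5 = 745.5.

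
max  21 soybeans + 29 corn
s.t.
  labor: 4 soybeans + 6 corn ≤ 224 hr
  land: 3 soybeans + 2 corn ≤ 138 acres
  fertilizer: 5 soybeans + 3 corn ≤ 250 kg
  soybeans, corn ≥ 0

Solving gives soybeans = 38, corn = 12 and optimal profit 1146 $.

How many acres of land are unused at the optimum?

land used = 3·38 + 2·12 = 138; slack = 138 − 138 = 0.

0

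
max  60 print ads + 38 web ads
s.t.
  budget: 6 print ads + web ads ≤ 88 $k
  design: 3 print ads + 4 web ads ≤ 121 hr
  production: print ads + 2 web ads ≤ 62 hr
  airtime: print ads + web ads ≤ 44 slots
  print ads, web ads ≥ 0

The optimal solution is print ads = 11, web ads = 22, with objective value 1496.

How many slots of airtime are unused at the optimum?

airtime used = 1·11 + 1·22 = 33; slack = 44 − 33 = 11.

11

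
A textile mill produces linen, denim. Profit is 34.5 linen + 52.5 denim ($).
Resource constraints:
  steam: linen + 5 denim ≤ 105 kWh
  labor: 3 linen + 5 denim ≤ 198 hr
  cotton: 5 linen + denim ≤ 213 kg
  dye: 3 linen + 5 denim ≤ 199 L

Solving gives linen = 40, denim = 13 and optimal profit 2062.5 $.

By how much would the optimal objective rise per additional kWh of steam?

9.5

Check each constraint at x*: steam 105/105 (tight); labor 185/198 (slack 13); cotton 213/213 (tight); dye 185/199 (slack 14).
Slack constraints have shadow price 0 (complementary slackness).
The binding rows give the dual system: 1·y_steam + 5·y_cotton = 34.5 and 5·y_steam + 1·y_cotton = 52.5.
This yields shadow prices y_steam = 9.5, y_cotton = 5.
Shadow price of steam = 9.5.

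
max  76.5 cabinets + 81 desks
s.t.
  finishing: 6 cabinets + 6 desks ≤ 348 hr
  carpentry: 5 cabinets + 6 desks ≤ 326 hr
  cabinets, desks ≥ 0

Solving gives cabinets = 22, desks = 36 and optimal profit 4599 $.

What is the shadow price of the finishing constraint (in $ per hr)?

9

At the optimum: finishing uses 348 of 348 (binding); carpentry uses 326 of 326 (binding).
Dual feasibility on the basic columns requires 6·y_finishing + 5·y_carpentry = 76.5, 6·y_finishing + 6·y_carpentry = 81.
Solving: y_finishing = 9, y_carpentry = 4.5.
Shadow price of finishing = 9.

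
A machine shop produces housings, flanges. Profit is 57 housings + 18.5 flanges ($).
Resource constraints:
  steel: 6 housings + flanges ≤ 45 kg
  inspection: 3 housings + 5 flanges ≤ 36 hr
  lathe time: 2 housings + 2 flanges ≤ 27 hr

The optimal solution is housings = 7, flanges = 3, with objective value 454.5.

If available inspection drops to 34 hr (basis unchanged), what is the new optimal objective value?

450.5

At the optimum: steel uses 45 of 45 (binding); inspection uses 36 of 36 (binding); lathe time uses 20 of 27 (slack = 7).
Slack constraints have shadow price 0 (complementary slackness).
The binding rows give the dual system: 6·y_steel + 3·y_inspection = 57 and 1·y_steel + 5·y_inspection = 18.5.
Solving: y_steel = 8.5, y_inspection = 2.
Δz = y_inspection·Δb = 2 × (-2) = -4, so new z* = 454.5 − 4 = 450.5.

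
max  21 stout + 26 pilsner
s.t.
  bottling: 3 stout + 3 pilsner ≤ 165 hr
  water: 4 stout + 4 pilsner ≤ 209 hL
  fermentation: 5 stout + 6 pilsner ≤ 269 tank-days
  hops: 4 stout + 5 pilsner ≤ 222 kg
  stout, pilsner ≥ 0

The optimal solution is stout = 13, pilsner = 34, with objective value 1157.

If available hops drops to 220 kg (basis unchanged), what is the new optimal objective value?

1149

At the optimum: bottling uses 141 of 165 (slack = 24); water uses 188 of 209 (slack = 21); fermentation uses 269 of 269 (binding); hops uses 222 of 222 (binding).
Since bottling, water are not tight, their duals are 0.
Dual feasibility on the basic columns requires 5·y_fermentation + 4·y_hops = 21, 6·y_fermentation + 5·y_hops = 26.
→ y_fermentation = 1 and y_hops = 4.
Δz = y_hops·Δb = 4 × (-2) = -8, so new z* = 1157 − 8 = 1149.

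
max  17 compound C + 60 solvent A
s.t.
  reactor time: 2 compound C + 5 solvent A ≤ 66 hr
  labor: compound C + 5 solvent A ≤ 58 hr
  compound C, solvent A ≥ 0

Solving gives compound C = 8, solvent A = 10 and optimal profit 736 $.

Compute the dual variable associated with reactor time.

Both reactor time and labor are binding at x*.
Dual feasibility on the basic columns requires 2·y_reactor time + 1·y_labor = 17, 5·y_reactor time + 5·y_labor = 60.
This yields shadow prices y_reactor time = 5, y_labor = 7.
Shadow price of reactor time = 5.

5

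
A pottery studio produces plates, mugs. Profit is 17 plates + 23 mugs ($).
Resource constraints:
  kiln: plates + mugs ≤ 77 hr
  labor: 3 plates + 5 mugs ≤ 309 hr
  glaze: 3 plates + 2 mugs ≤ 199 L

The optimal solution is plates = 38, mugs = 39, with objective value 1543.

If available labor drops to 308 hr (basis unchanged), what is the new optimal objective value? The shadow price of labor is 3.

1540

Δb = -1, so new z* = 1543 + (3)·(-1) = 1543 − 3 = 1540.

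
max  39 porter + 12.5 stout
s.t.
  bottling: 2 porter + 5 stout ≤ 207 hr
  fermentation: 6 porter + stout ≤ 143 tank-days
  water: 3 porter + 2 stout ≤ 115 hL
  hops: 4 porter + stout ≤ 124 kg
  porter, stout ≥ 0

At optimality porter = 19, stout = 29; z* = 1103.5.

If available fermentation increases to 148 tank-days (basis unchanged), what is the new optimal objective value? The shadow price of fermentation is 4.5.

1126

Δb = 5, so new z* = 1103.5 + (4.5)·(5) = 1103.5 + 22.5 = 1126.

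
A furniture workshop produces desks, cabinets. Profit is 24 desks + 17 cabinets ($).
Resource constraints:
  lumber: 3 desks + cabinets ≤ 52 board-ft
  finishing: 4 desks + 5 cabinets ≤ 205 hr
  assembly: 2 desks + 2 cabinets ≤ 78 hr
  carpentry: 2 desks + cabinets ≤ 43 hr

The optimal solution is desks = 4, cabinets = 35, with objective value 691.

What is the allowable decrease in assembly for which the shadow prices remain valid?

Binding constraints: assembly, carpentry. The basis is B = [[2,2],[2,1]] with det -2.
Per unit decrease in assembly, x* moves by d = (0.5, -1).
The basis stays optimal until lumber becomes binding; allowable decrease = 10 hr.

10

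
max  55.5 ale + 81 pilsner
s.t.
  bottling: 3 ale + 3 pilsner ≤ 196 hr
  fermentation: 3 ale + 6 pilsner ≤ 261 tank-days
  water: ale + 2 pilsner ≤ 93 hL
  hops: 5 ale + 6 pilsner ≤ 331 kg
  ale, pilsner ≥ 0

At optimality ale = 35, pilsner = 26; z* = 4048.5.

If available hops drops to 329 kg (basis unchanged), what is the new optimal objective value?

Binding: fermentation and hops. Non-binding: bottling (13 unused), water (6 unused).
Since bottling, water are not tight, their duals are 0.
From A_Bᵀ y = c: 3·y_fermentation + 5·y_hops = 55.5; 6·y_fermentation + 6·y_hops = 81.
Solving: y_fermentation = 6, y_hops = 7.5.
Δz = y_hops·Δb = 7.5 × (-2) = -15, so new z* = 4048.5 − 15 = 4033.5.

4033.5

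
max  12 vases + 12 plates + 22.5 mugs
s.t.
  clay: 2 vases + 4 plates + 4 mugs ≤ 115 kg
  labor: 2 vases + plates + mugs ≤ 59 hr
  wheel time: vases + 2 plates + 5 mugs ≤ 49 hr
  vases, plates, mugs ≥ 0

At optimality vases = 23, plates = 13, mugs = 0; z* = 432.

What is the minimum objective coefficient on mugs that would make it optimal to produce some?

24

At the optimum: clay uses 98 of 115 (slack = 17); labor uses 59 of 59 (binding); wheel time uses 49 of 49 (binding).
By complementary slackness, y = 0 for the non-binding constraint.
Dual feasibility on the basic columns requires 2·y_labor + 1·y_wheel time = 12, 1·y_labor + 2·y_wheel time = 12.
Solving: y_labor = 4, y_wheel time = 4.
mugs enters the basis when its profit ≥ yᵀa₃ = 4·1 + 4·5 = 24.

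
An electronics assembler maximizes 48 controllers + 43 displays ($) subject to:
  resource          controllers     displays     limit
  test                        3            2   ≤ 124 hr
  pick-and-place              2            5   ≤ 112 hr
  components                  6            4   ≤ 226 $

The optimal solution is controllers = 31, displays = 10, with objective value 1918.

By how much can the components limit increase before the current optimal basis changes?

Binding constraints: pick-and-place, components. The basis is B = [[2,5],[6,4]] with det -22.
Per unit increase in components, x* moves by d = (0.2273, -0.0909).
The basis stays optimal until test becomes binding; allowable increase = 22 $.

22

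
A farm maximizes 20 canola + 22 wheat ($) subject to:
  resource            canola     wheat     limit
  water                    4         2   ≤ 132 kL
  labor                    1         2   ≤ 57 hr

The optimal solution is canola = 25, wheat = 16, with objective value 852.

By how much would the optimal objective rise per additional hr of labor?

8

At the optimum: water uses 132 of 132 (binding); labor uses 57 of 57 (binding).
The binding rows give the dual system: 4·y_water + 1·y_labor = 20 and 2·y_water + 2·y_labor = 22.
→ y_water = 3 and y_labor = 8.
Shadow price of labor = 8.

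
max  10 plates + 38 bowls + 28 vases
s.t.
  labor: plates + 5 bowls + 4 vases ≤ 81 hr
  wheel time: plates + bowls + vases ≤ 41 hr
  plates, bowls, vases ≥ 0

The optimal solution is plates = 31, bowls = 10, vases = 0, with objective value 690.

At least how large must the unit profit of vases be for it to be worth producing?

Check each constraint at x*: labor 81/81 (tight); wheel time 41/41 (tight).
From A_Bᵀ y = c: 1·y_labor + 1·y_wheel time = 10; 5·y_labor + 1·y_wheel time = 38.
→ y_labor = 7 and y_wheel time = 3.
vases enters the basis when its profit ≥ yᵀa₃ = 7·4 + 3·1 = 31.

31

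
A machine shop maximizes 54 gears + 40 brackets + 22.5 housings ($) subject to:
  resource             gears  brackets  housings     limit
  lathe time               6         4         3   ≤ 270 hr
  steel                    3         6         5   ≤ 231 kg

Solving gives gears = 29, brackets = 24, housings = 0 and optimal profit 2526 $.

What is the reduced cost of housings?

At the optimum: lathe time uses 270 of 270 (binding); steel uses 231 of 231 (binding).
Dual feasibility on the basic columns requires 6·y_lathe time + 3·y_steel = 54, 4·y_lathe time + 6·y_steel = 40.
→ y_lathe time = 8.5 and y_steel = 1.
Reduced cost of housings: c₃ − yᵀa₃ = 22.5 − (8.5·3 + 1·5) = 22.5 − 30.5 = -8.

-8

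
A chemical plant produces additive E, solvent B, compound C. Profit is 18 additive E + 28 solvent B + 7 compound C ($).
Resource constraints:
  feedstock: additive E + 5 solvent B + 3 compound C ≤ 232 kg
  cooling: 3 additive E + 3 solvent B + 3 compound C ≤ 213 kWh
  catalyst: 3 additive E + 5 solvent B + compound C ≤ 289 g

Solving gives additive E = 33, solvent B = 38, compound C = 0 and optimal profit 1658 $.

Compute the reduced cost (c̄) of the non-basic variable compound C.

-1

Check each constraint at x*: feedstock 223/232 (slack 9); cooling 213/213 (tight); catalyst 289/289 (tight).
Slack constraints have shadow price 0 (complementary slackness).
From A_Bᵀ y = c: 3·y_cooling + 3·y_catalyst = 18; 3·y_cooling + 5·y_catalyst = 28.
Solving: y_cooling = 1, y_catalyst = 5.
Reduced cost of compound C: c₃ − yᵀa₃ = 7 − (1·3 + 5·1) = 7 − 8 = -1.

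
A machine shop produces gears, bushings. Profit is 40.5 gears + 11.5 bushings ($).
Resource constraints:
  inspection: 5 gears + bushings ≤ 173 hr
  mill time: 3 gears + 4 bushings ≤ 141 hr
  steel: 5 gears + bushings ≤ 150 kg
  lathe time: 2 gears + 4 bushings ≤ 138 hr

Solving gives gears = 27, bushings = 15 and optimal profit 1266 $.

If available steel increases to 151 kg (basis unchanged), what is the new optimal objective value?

At the optimum: inspection uses 150 of 173 (slack = 23); mill time uses 141 of 141 (binding); steel uses 150 of 150 (binding); lathe time uses 114 of 138 (slack = 24).
Since inspection, lathe time are not tight, their duals are 0.
Dual feasibility on the basic columns requires 3·y_mill time + 5·y_steel = 40.5, 4·y_mill time + 1·y_steel = 11.5.
Solving: y_mill time = 1, y_steel = 7.5.
Δz = y_steel·Δb = 7.5 × (1) = 7.5, so new z* = 1266 + 7.5 = 1273.5.

1273.5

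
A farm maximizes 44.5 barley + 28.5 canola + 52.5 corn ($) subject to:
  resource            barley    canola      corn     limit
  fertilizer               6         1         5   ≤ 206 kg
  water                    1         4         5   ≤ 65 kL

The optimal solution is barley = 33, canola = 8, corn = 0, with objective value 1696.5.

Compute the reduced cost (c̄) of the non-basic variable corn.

-7.5

Check each constraint at x*: fertilizer 206/206 (tight); water 65/65 (tight).
Dual feasibility on the basic columns requires 6·y_fertilizer + 1·y_water = 44.5, 1·y_fertilizer + 4·y_water = 28.5.
→ y_fertilizer = 6.5 and y_water = 5.5.
Reduced cost of corn: c₃ − yᵀa₃ = 52.5 − (6.5·5 + 5.5·5) = 52.5 − 60 = -7.5.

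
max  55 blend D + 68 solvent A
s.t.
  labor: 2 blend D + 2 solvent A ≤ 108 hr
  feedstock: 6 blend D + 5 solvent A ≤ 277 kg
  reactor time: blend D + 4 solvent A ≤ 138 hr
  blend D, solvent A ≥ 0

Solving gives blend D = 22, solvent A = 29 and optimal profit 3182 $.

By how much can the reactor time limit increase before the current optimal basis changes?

57

Binding constraints: feedstock, reactor time. The basis is B = [[6,5],[1,4]] with det 19.
Per unit increase in reactor time, x* moves by d = (-0.2632, 0.3158).
The basis stays optimal until labor becomes binding; allowable increase = 57 hr.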